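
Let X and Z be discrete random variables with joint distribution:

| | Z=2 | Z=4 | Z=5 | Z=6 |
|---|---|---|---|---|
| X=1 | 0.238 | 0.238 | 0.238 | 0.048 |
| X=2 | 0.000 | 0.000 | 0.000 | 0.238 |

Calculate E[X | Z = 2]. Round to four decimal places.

P(Z = 2) = 0.238.
Σ X·P over the event = 1·(0.238) = 0.238.
E[X | Z = 2] = (0.238) / (0.238) = 1.0000.

1.0000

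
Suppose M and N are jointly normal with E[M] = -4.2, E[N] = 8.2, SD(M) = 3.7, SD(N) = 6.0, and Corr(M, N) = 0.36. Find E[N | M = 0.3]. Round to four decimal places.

The regression of N on M has slope ρ·σ_N/σ_M and passes through (μ_M, μ_N).
E[N | M=0.3] = 8.2 + (0.36)·(6.0/3.7)·(0.3 − (-4.2)) = 8.2 + (0.58378)·(4.5) = 10.8270.

10.8270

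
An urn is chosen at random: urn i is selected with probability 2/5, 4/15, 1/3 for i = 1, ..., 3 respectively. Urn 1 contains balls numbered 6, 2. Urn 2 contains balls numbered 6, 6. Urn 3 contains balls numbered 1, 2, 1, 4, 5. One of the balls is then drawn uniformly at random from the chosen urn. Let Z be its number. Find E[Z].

61/15

E[Z | urn 1] = (6+2)/2 = 4.
E[Z | urn 2] = (6+6)/2 = 6.
E[Z | urn 3] = (1+2+1+4+5)/5 = 13/5.
E[Z] = (2/5)·(4) + (4/15)·(6) + (1/3)·(13/5) = 61/15.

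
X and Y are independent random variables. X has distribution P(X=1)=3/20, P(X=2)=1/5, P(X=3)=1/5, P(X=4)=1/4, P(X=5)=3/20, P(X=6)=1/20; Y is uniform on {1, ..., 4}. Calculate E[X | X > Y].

P(X > Y) = 43/80.
Summing X·P(x,y) over outcomes with X > Y gives 11/5.
E[X | X > Y] = (11/5) / (43/80) = 176/43.

176/43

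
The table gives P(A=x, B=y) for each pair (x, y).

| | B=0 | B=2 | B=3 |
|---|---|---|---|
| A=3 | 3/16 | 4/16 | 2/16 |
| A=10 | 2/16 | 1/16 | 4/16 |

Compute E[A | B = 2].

22/5

P(B = 2) = 5/16.
Σ A·P over the event = 3·(4/16) + 10·(1/16) = 11/8.
E[A | B = 2] = (11/8) / (5/16) = 22/5.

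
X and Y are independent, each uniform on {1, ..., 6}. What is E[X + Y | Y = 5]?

Outcomes with Y = 5: (1,5), (2,5), (3,5), (4,5), (5,5), (6,5), each with probability 1/36.
E[X + Y | Y = 5] = (6 + 7 + 8 + 9 + 10 + 11) / 6 = 17/2.

17/2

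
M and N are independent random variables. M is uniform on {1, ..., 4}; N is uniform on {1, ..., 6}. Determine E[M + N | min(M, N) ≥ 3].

8

Outcomes with min(M, N) ≥ 3: (3,3), (3,4), (3,5), (3,6), (4,3), (4,4), (4,5), (4,6), each with probability 1/24.
E[M + N | min(M, N) ≥ 3] = (6 + 7 + 8 + 9 + 7 + 8 + 9 + 10) / 8 = 8.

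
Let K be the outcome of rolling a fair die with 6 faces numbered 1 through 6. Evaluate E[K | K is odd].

Given K is odd, K is equally likely to be any of {1, 3, 5}.
E[K | K is odd] = (1 + 3 + 5) / 3 = 3.

3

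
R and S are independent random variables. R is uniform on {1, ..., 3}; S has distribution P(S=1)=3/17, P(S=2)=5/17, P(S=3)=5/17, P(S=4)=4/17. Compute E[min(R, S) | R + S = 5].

12/7

P(R + S = 5) = 14/51.
Summing min(R,S)·P(x,y) over outcomes with R + S = 5 gives 8/17.
E[min(R, S) | R + S = 5] = (8/17) / (14/51) = 12/7.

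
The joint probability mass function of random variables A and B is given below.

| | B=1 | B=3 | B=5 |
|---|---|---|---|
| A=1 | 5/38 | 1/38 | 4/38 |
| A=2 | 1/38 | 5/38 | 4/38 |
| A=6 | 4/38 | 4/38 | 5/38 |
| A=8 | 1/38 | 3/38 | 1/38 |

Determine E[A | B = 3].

P(B = 3) = 13/38.
Σ A·P over the event = 1·(1/38) + 2·(5/38) + 6·(4/38) + 8·(3/38) = 59/38.
E[A | B = 3] = (59/38) / (13/38) = 59/13.

59/13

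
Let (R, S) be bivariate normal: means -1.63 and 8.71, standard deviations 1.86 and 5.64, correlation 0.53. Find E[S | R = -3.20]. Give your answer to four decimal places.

The regression of S on R has slope ρ·σ_S/σ_R and passes through (μ_R, μ_S).
E[S | R=-3.20] = 8.71 + (0.53)·(5.64/1.86)·(-3.20 − (-1.63)) = 8.71 + (1.6071)·(-1.57) = 6.1869.

6.1869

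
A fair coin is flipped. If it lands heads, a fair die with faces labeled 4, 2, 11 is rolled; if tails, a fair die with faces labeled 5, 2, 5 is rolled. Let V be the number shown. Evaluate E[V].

E[V | heads] = (4+2+11)/3 = 17/3.
E[V | tails] = (5+2+5)/3 = 4.
By the law of total expectation,
E[V] = (1/2)·(17/3) + (1/2)·(4) = 29/6.

29/6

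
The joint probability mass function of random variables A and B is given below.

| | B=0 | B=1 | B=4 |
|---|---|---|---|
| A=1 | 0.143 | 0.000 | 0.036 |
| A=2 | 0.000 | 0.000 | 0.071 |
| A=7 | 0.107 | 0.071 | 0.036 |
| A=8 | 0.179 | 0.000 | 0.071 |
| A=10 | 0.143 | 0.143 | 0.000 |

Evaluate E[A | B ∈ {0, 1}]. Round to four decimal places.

P(B ∈ {0, 1}) = 0.786.
Summing A·P(A=x,B=y) over the conditioning event gives 5.681.
E[A | B ∈ {0, 1}] = (5.681) / (0.786) = 7.2277.

7.2277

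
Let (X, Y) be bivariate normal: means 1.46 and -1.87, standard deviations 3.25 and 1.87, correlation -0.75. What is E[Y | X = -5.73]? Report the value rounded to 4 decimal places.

1.2328

For a bivariate normal, E[Y | X=x] = μ_Y + ρ·(σ_Y/σ_X)·(x − μ_X).
E[Y | X=-5.73] = -1.87 + (-0.75)·(1.87/3.25)·(-5.73 − (1.46)) = -1.87 + (-0.43154)·(-7.19) = 1.2328.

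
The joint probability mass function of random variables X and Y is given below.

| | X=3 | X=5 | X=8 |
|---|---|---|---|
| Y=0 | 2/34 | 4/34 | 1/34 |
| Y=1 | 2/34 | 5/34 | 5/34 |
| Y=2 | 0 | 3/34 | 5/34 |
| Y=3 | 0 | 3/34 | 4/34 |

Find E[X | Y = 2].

55/8

P(Y = 2) = 4/17.
Σ X·P over the event = 5·(3/34) + 8·(5/34) = 55/34.
E[X | Y = 2] = (55/34) / (4/17) = 55/8.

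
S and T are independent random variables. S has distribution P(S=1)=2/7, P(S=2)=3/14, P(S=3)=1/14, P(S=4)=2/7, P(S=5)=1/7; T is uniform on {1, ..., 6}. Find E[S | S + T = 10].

P(S + T = 10) = 1/14.
Summing S·P(x,y) over outcomes with S + T = 10 gives 13/42.
E[S | S + T = 10] = (13/42) / (1/14) = 13/3.

13/3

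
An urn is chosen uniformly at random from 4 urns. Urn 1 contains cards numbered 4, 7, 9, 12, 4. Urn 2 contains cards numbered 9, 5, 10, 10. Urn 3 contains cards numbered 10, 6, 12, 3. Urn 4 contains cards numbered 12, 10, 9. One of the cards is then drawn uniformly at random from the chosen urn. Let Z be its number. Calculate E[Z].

2027/240

E[Z | urn 1] = (4+7+9+12+4)/5 = 36/5.
E[Z | urn 2] = (9+5+10+10)/4 = 17/2.
E[Z | urn 3] = (10+6+12+3)/4 = 31/4.
E[Z | urn 4] = (12+10+9)/3 = 31/3.
By the law of total expectation,
E[Z] = (1/4)·(36/5) + (1/4)·(17/2) + (1/4)·(31/4) + (1/4)·(31/3) = 2027/240.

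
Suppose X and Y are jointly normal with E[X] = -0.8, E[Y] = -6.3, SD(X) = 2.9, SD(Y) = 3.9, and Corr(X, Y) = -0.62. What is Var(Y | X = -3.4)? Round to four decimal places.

The conditional variance in a bivariate normal is σ_Y²(1 − ρ²), independent of x.
Var(Y | X=-3.4) = (3.9)²·(1 − (-0.62)²) = 15.21·0.6156 = 9.3633.

9.3633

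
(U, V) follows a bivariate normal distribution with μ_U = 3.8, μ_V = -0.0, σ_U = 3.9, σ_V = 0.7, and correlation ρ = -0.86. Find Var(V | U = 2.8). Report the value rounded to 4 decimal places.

The conditional variance in a bivariate normal is σ_V²(1 − ρ²), independent of x.
Var(V | U=2.8) = (0.7)²·(1 − (-0.86)²) = 0.49·0.2604 = 0.1276.

0.1276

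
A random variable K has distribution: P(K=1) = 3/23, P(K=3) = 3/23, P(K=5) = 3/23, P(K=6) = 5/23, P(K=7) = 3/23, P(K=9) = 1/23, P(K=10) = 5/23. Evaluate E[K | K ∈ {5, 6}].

P(K ∈ {5, 6}) = 8/23.
Σ over the event: 5·3/23 + 6·5/23 = 45/23.
E[K | K ∈ {5, 6}] = (45/23) / (8/23) = 45/8.

45/8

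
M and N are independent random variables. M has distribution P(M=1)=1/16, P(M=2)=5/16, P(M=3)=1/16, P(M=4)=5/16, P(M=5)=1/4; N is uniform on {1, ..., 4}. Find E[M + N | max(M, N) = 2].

P(max(M, N) = 2) = 11/64.
Summing (M+N)·P(x,y) over outcomes with max(M, N) = 2 gives 19/32.
E[M + N | max(M, N) = 2] = (19/32) / (11/64) = 38/11.

38/11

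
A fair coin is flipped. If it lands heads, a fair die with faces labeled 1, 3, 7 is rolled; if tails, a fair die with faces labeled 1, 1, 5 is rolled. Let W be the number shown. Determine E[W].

3

E[W | heads] = (1+3+7)/3 = 11/3.
E[W | tails] = (1+1+5)/3 = 7/3.
By the law of total expectation,
E[W] = (1/2)·(11/3) + (1/2)·(7/3) = 3.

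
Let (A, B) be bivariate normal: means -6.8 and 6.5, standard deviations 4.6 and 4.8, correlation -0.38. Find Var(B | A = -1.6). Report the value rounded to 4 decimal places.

The conditional variance in a bivariate normal is σ_B²(1 − ρ²), independent of x.
Var(B | A=-1.6) = (4.8)²·(1 − (-0.38)²) = 23.04·0.8556 = 19.7130.

19.7130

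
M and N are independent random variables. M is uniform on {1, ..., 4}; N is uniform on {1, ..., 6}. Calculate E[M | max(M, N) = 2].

5/3

Outcomes with max(M, N) = 2: (1,2), (2,1), (2,2), each with probability 1/24.
E[M | max(M, N) = 2] = (1 + 2 + 2) / 3 = 5/3.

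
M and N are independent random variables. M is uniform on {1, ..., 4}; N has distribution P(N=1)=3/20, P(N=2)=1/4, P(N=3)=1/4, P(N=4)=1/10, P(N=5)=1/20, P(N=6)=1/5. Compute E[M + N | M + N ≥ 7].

P(M + N ≥ 7) = 7/20.
Summing (M+N)·P(x,y) over outcomes with M + N ≥ 7 gives 45/16.
E[M + N | M + N ≥ 7] = (45/16) / (7/20) = 225/28.

225/28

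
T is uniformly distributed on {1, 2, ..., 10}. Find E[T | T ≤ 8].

9/2

Given T ≤ 8, T is equally likely to be any of {1, 2, 3, 4, 5, 6, 7, 8}.
E[T | T ≤ 8] = (1 + 2 + 3 + 4 + 5 + 6 + 7 + 8) / 8 = 9/2.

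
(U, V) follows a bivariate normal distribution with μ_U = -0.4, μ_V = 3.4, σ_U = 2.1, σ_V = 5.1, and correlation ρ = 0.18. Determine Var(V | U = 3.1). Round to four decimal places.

25.1673

The conditional variance in a bivariate normal is σ_V²(1 − ρ²), independent of x.
Var(V | U=3.1) = (5.1)²·(1 − (0.18)²) = 26.01·0.9676 = 25.1673.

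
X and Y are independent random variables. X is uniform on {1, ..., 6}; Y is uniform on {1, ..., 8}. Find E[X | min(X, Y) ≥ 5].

11/2

Outcomes with min(X, Y) ≥ 5: (5,5), (5,6), (5,7), (5,8), (6,5), (6,6), (6,7), (6,8), each with probability 1/48.
E[X | min(X, Y) ≥ 5] = (5 + 5 + 5 + 5 + 6 + 6 + 6 + 6) / 8 = 11/2.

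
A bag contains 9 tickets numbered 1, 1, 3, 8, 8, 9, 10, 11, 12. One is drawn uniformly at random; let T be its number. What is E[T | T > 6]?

P(T > 6) = 2/3.
Σ over the event: 8·2/9 + 9·1/9 + 10·1/9 + 11·1/9 + 12·1/9 = 58/9.
E[T | T > 6] = (58/9) / (2/3) = 29/3.

29/3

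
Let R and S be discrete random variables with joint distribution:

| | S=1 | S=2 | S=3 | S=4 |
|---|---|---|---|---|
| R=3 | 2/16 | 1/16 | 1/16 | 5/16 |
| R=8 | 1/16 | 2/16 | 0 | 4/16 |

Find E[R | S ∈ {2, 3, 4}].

69/13

P(S ∈ {2, 3, 4}) = 13/16.
Σ R·P over the event = 3·(1/16) + 3·(1/16) + 3·(5/16) + 8·(2/16) + 8·(4/16) = 69/16.
E[R | S ∈ {2, 3, 4}] = (69/16) / (13/16) = 69/13.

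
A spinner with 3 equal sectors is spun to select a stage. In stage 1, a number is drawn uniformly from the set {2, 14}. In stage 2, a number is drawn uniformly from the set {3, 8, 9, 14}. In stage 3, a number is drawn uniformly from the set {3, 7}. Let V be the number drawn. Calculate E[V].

43/6

E[V | stage 1] = (2+14)/2 = 8.
E[V | stage 2] = (3+8+9+14)/4 = 17/2.
E[V | stage 3] = (3+7)/2 = 5.
E[V] = (1/3)·(8) + (1/3)·(17/2) + (1/3)·(5) = 43/6.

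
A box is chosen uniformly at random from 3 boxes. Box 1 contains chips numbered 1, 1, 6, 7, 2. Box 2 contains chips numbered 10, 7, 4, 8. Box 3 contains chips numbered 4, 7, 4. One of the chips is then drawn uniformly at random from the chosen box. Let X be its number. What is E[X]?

E[X | box 1] = (1+1+6+7+2)/5 = 17/5.
E[X | box 2] = (10+7+4+8)/4 = 29/4.
E[X | box 3] = (4+7+4)/3 = 5.
By the law of total expectation,
E[X] = (1/3)·(17/5) + (1/3)·(29/4) + (1/3)·(5) = 313/60.

313/60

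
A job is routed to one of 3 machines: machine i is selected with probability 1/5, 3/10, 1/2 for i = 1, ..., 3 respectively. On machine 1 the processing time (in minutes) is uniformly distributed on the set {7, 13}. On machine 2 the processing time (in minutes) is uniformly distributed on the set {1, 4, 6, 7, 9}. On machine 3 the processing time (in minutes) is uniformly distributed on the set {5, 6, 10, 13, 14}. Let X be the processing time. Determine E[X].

421/50

E[X | machine 1] = (7+13)/2 = 10.
E[X | machine 2] = (1+4+6+7+9)/5 = 27/5.
E[X | machine 3] = (5+6+10+13+14)/5 = 48/5.
By the law of total expectation,
E[X] = (1/5)·(10) + (3/10)·(27/5) + (1/2)·(48/5) = 421/50.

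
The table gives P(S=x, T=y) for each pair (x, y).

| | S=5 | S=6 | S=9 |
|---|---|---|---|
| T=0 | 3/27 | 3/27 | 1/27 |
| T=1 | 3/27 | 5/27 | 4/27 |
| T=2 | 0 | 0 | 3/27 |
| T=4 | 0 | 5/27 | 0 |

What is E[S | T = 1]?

27/4

P(T = 1) = 4/9.
Σ S·P over the event = 5·(3/27) + 6·(5/27) + 9·(4/27) = 3.
E[S | T = 1] = (3) / (4/9) = 27/4.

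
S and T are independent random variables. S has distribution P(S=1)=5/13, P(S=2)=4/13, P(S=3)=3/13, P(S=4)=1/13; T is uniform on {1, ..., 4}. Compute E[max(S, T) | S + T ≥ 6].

P(S + T ≥ 6) = 1/4.
Summing max(S,T)·P(x,y) over outcomes with S + T ≥ 6 gives 49/52.
E[max(S, T) | S + T ≥ 6] = (49/52) / (1/4) = 49/13.

49/13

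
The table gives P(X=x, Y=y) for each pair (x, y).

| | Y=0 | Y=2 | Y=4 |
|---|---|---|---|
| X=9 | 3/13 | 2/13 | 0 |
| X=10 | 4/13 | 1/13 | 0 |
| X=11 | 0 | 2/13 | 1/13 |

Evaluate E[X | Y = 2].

10

P(Y = 2) = 5/13.
Summing X·P(X=x,Y=y) over the conditioning event gives 50/13.
E[X | Y = 2] = (50/13) / (5/13) = 10.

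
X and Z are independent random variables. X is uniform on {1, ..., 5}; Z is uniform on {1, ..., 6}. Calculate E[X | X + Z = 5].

5/2

Outcomes with X + Z = 5: (1,4), (2,3), (3,2), (4,1), each with probability 1/30.
E[X | X + Z = 5] = (1 + 2 + 3 + 4) / 4 = 5/2.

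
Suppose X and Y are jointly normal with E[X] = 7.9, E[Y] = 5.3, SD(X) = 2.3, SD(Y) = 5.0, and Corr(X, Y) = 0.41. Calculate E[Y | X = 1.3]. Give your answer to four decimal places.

The regression of Y on X has slope ρ·σ_Y/σ_X and passes through (μ_X, μ_Y).
E[Y | X=1.3] = 5.3 + (0.41)·(5.0/2.3)·(1.3 − (7.9)) = 5.3 + (0.8913)·(-6.6) = -0.5826.

-0.5826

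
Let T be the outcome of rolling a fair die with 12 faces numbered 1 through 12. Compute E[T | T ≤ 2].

Given T ≤ 2, T is equally likely to be any of {1, 2}.
E[T | T ≤ 2] = (1 + 2) / 2 = 3/2.

3/2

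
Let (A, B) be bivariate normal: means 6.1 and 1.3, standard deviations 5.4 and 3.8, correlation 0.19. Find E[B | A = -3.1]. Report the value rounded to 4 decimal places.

0.0699

The regression of B on A has slope ρ·σ_B/σ_A and passes through (μ_A, μ_B).
E[B | A=-3.1] = 1.3 + (0.19)·(3.8/5.4)·(-3.1 − (6.1)) = 1.3 + (0.133704)·(-9.2) = 0.0699.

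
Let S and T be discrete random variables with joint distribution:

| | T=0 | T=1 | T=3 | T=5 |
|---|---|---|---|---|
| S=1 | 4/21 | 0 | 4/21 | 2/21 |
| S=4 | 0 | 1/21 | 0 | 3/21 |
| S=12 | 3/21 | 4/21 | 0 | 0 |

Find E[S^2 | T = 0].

436/7

P(T = 0) = 1/3.
Σ S^2·P over the event = 1·(4/21) + 144·(3/21) = 436/21.
E[S^2 | T = 0] = (436/21) / (1/3) = 436/7.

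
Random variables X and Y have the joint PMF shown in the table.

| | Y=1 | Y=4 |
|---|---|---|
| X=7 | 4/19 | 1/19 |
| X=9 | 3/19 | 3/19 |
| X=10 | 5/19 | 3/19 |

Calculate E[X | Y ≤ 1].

P(Y ≤ 1) = 12/19.
Summing X·P(X=x,Y=y) over the conditioning event gives 105/19.
E[X | Y ≤ 1] = (105/19) / (12/19) = 35/4.

35/4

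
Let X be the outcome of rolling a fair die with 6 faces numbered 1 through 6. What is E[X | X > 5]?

Given X > 5, X is equally likely to be any of {6}.
E[X | X > 5] = (6) / 1 = 6.

6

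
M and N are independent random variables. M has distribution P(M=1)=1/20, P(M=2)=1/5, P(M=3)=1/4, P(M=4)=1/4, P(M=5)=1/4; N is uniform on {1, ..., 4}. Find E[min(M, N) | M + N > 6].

P(M + N > 6) = 3/8.
Summing min(M,N)·P(x,y) over outcomes with M + N > 6 gives 19/16.
E[min(M, N) | M + N > 6] = (19/16) / (3/8) = 19/6.

19/6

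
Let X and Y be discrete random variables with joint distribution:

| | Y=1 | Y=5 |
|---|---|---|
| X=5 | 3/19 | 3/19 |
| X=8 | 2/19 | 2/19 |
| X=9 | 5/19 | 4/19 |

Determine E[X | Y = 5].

P(Y = 5) = 9/19.
Σ X·P over the event = 5·(3/19) + 8·(2/19) + 9·(4/19) = 67/19.
E[X | Y = 5] = (67/19) / (9/19) = 67/9.

67/9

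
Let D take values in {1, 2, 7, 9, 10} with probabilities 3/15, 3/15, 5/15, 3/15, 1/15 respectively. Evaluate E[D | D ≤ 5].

3/2

P(D ≤ 5) = 2/5.
Σ over the event: 1·1/5 + 2·1/5 = 3/5.
E[D | D ≤ 5] = (3/5) / (2/5) = 3/2.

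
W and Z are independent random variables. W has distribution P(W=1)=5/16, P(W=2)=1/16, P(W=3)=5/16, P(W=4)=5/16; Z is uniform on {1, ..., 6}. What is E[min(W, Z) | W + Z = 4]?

12/11

P(W + Z = 4) = 11/96.
Summing min(W,Z)·P(x,y) over outcomes with W + Z = 4 gives 1/8.
E[min(W, Z) | W + Z = 4] = (1/8) / (11/96) = 12/11.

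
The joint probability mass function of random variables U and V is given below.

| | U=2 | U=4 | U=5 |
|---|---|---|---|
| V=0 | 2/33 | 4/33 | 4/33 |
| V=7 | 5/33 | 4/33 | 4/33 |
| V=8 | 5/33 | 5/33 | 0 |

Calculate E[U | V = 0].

P(V = 0) = 10/33.
Σ U·P over the event = 2·(2/33) + 4·(4/33) + 5·(4/33) = 40/33.
E[U | V = 0] = (40/33) / (10/33) = 4.

4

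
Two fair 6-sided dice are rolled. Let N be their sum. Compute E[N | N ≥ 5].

P(N ≥ 5) = 5/6.
Σ over the event: 5·1/9 + 6·5/36 + 7·1/6 + 8·5/36 + 9·1/9 + 10·1/12 + 11·1/18 + 12·1/36 = 58/9.
E[N | N ≥ 5] = (58/9) / (5/6) = 116/15.

116/15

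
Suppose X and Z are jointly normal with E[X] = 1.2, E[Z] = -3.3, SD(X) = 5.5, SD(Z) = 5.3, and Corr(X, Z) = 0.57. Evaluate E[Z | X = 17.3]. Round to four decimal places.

5.5433

E[Z | X=x] = μ_Z + ρ(σ_Z/σ_X)(x − μ_X) for jointly normal variables.
E[Z | X=17.3] = -3.3 + (0.57)·(5.3/5.5)·(17.3 − (1.2)) = -3.3 + (0.549273)·(16.1) = 5.5433.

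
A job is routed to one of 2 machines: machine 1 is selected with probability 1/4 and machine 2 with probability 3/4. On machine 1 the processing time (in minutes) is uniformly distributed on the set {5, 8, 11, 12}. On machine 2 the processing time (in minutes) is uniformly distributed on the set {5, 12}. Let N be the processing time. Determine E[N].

69/8

E[N | machine 1] = (5+8+11+12)/4 = 9.
E[N | machine 2] = (5+12)/2 = 17/2.
E[N] = (1/4)·(9) + (3/4)·(17/2) = 69/8.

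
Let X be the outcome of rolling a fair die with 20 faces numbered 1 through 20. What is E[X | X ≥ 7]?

P(X ≥ 7) = 7/10.
E[X | X ≥ 7] = (189/20) / (7/10) = 27/2.

27/2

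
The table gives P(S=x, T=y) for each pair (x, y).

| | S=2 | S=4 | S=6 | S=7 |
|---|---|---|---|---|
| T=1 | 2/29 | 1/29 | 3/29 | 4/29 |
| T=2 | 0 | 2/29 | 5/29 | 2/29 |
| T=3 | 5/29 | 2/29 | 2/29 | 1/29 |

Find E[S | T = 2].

52/9

P(T = 2) = 9/29.
Σ S·P over the event = 4·(2/29) + 6·(5/29) + 7·(2/29) = 52/29.
E[S | T = 2] = (52/29) / (9/29) = 52/9.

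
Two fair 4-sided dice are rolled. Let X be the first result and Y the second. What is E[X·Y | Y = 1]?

P(Y = 1) = 1/4.
Summing XY·P(x,y) over outcomes with Y = 1 gives 5/8.
E[X·Y | Y = 1] = (5/8) / (1/4) = 5/2.

5/2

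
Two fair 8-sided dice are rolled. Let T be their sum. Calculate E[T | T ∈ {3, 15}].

9

P(T ∈ {3, 15}) = 1/16.
Σ over the event: 3·1/32 + 15·1/32 = 9/16.
E[T | T ∈ {3, 15}] = (9/16) / (1/16) = 9.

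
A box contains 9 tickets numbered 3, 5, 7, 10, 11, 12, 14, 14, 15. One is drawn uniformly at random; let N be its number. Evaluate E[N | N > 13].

43/3

P(N > 13) = 1/3.
Σ over the event: 14·2/9 + 15·1/9 = 43/9.
E[N | N > 13] = (43/9) / (1/3) = 43/3.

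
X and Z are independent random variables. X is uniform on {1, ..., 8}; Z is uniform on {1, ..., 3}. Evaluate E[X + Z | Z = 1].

Outcomes with Z = 1: (1,1), (2,1), (3,1), (4,1), (5,1), (6,1), (7,1), (8,1), each with probability 1/24.
E[X + Z | Z = 1] = (2 + 3 + 4 + 5 + 6 + 7 + 8 + 9) / 8 = 11/2.

11/2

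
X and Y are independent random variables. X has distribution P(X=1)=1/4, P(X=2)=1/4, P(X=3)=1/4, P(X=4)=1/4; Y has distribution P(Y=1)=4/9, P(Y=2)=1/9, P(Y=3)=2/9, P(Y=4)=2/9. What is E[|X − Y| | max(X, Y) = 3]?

15/11

P(max(X, Y) = 3) = 11/36.
Summing |X−Y|·P(x,y) over outcomes with max(X, Y) = 3 gives 5/12.
E[|X − Y| | max(X, Y) = 3] = (5/12) / (11/36) = 15/11.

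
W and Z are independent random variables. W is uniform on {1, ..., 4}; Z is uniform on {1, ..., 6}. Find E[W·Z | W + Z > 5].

25/2

P(W + Z > 5) = 7/12.
Summing WZ·P(x,y) over outcomes with W + Z > 5 gives 175/24.
E[W·Z | W + Z > 5] = (175/24) / (7/12) = 25/2.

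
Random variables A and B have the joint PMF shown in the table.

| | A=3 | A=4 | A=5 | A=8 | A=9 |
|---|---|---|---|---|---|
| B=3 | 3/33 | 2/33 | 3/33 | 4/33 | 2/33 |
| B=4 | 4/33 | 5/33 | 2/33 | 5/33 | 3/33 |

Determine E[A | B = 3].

41/7

P(B = 3) = 14/33.
Σ A·P over the event = 3·(3/33) + 4·(2/33) + 5·(3/33) + 8·(4/33) + 9·(2/33) = 82/33.
E[A | B = 3] = (82/33) / (14/33) = 41/7.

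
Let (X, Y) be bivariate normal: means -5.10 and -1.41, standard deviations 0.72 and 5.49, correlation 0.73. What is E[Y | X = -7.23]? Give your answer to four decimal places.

The regression of Y on X has slope ρ·σ_Y/σ_X and passes through (μ_X, μ_Y).
E[Y | X=-7.23] = -1.41 + (0.73)·(5.49/0.72)·(-7.23 − (-5.10)) = -1.41 + (5.56625)·(-2.13) = -13.2661.

-13.2661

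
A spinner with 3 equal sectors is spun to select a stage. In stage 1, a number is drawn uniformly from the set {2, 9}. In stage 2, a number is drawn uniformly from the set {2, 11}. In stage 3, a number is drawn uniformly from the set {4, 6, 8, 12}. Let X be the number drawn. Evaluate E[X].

E[X | stage 1] = (2+9)/2 = 11/2.
E[X | stage 2] = (2+11)/2 = 13/2.
E[X | stage 3] = (4+6+8+12)/4 = 15/2.
By the law of total expectation,
E[X] = (1/3)·(11/2) + (1/3)·(13/2) + (1/3)·(15/2) = 13/2.

13/2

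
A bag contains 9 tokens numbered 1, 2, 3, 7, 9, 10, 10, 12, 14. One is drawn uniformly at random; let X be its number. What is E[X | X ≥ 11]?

P(X ≥ 11) = 2/9.
Σ over the event: 12·1/9 + 14·1/9 = 26/9.
E[X | X ≥ 11] = (26/9) / (2/9) = 13.

13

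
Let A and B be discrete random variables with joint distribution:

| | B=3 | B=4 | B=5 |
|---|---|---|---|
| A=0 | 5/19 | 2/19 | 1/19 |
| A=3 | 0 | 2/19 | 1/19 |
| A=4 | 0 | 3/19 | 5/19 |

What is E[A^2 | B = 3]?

P(B = 3) = 5/19.
Σ A^2·P over the event = 0·(5/19) = 0.
E[A^2 | B = 3] = (0) / (5/19) = 0.

0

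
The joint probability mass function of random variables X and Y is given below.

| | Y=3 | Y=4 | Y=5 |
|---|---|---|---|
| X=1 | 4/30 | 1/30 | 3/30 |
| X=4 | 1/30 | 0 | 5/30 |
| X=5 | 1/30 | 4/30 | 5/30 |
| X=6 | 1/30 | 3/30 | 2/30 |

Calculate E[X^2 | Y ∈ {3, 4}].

58/3

P(Y ∈ {3, 4}) = 1/2.
Σ X^2·P over the event = 1·(4/30) + 1·(1/30) + 16·(1/30) + 25·(1/30) + 25·(4/30) + 36·(1/30) + 36·(3/30) = 29/3.
E[X^2 | Y ∈ {3, 4}] = (29/3) / (1/2) = 58/3.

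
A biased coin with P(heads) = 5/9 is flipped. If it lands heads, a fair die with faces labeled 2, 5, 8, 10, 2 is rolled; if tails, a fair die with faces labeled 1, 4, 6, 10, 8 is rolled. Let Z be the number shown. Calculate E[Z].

E[Z | heads] = (2+5+8+10+2)/5 = 27/5.
E[Z | tails] = (1+4+6+10+8)/5 = 29/5.
E[Z] = (5/9)·(27/5) + (4/9)·(29/5) = 251/45.

251/45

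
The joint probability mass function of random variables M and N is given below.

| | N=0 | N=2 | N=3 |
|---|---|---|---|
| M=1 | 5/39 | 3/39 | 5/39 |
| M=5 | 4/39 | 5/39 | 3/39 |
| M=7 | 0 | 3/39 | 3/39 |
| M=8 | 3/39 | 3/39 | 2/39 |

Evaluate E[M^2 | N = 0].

P(N = 0) = 4/13.
Σ M^2·P over the event = 1·(5/39) + 25·(4/39) + 64·(3/39) = 99/13.
E[M^2 | N = 0] = (99/13) / (4/13) = 99/4.

99/4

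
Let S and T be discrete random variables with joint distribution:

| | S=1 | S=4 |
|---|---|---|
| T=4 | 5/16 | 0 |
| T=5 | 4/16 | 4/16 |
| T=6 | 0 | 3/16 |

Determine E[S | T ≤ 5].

P(T ≤ 5) = 13/16.
Σ S·P over the event = 1·(5/16) + 1·(4/16) + 4·(4/16) = 25/16.
E[S | T ≤ 5] = (25/16) / (13/16) = 25/13.

25/13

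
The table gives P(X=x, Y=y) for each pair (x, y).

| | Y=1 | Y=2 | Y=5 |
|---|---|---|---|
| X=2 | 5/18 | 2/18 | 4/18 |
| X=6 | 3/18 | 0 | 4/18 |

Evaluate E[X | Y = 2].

P(Y = 2) = 1/9.
Σ X·P over the event = 2·(2/18) = 2/9.
E[X | Y = 2] = (2/9) / (1/9) = 2.

2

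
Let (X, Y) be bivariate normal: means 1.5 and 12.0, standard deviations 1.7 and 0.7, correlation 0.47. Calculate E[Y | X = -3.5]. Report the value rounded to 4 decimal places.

E[Y | X=x] = μ_Y + ρ(σ_Y/σ_X)(x − μ_X) for jointly normal variables.
E[Y | X=-3.5] = 12.0 + (0.47)·(0.7/1.7)·(-3.5 − (1.5)) = 12.0 + (0.19353)·(-5) = 11.0324.

11.0324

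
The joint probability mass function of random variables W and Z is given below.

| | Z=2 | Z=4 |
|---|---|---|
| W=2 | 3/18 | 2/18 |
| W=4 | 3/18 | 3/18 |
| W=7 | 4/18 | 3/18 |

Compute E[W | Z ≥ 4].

37/8

P(Z ≥ 4) = 4/9.
Σ W·P over the event = 2·(2/18) + 4·(3/18) + 7·(3/18) = 37/18.
E[W | Z ≥ 4] = (37/18) / (4/9) = 37/8.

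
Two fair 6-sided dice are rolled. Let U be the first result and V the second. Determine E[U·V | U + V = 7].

28/3

P(U + V = 7) = 1/6.
Summing UV·P(x,y) over outcomes with U + V = 7 gives 14/9.
E[U·V | U + V = 7] = (14/9) / (1/6) = 28/3.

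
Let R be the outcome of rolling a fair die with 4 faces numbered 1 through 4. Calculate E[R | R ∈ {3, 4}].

7/2

P(R ∈ {3, 4}) = 1/2.
Σ over the event: 3·1/4 + 4·1/4 = 7/4.
E[R | R ∈ {3, 4}] = (7/4) / (1/2) = 7/2.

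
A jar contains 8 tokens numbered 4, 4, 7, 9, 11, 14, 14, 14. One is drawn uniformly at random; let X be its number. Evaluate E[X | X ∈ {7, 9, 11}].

9

P(X ∈ {7, 9, 11}) = 3/8.
Σ over the event: 7·1/8 + 9·1/8 + 11·1/8 = 27/8.
E[X | X ∈ {7, 9, 11}] = (27/8) / (3/8) = 9.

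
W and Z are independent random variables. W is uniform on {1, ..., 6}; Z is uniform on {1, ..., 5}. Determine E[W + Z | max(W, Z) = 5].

Outcomes with max(W, Z) = 5: (1,5), (2,5), (3,5), (4,5), (5,1), (5,2), (5,3), (5,4), (5,5), each with probability 1/30.
E[W + Z | max(W, Z) = 5] = (6 + 7 + 8 + 9 + 6 + 7 + 8 + 9 + 10) / 9 = 70/9.

70/9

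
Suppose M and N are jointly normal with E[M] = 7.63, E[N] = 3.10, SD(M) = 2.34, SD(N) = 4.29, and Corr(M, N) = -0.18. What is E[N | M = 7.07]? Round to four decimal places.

For a bivariate normal, E[N | M=x] = μ_N + ρ·(σ_N/σ_M)·(x − μ_M).
E[N | M=7.07] = 3.10 + (-0.18)·(4.29/2.34)·(7.07 − (7.63)) = 3.10 + (-0.33)·(-0.56) = 3.2848.

3.2848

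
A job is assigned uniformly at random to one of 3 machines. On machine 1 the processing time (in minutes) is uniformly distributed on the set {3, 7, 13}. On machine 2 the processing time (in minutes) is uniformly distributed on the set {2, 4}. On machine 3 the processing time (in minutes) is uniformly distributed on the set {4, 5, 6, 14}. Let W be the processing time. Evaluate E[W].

E[W | machine 1] = (3+7+13)/3 = 23/3.
E[W | machine 2] = (2+4)/2 = 3.
E[W | machine 3] = (4+5+6+14)/4 = 29/4.
By the law of total expectation,
E[W] = (1/3)·(23/3) + (1/3)·(3) + (1/3)·(29/4) = 215/36.

215/36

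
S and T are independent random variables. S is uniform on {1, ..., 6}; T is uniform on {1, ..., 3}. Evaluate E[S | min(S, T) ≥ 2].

4

Outcomes with min(S, T) ≥ 2: (2,2), (2,3), (3,2), (3,3), (4,2), (4,3), (5,2), (5,3), (6,2), (6,3), each with probability 1/18.
E[S | min(S, T) ≥ 2] = (2 + 2 + 3 + 3 + 4 + 4 + 5 + 5 + 6 + 6) / 10 = 4.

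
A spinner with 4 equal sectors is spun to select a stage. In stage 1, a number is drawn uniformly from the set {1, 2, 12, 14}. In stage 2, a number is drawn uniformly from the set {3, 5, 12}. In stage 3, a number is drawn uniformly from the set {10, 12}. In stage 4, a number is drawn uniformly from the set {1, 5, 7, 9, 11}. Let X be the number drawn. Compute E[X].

E[X | stage 1] = (1+2+12+14)/4 = 29/4.
E[X | stage 2] = (3+5+12)/3 = 20/3.
E[X | stage 3] = (10+12)/2 = 11.
E[X | stage 4] = (1+5+7+9+11)/5 = 33/5.
By the law of total expectation,
E[X] = (1/4)·(29/4) + (1/4)·(20/3) + (1/4)·(11) + (1/4)·(33/5) = 1891/240.

1891/240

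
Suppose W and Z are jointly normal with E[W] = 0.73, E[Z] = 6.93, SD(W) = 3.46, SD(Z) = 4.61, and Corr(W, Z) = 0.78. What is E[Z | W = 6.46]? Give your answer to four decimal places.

The regression of Z on W has slope ρ·σ_Z/σ_W and passes through (μ_W, μ_Z).
E[Z | W=6.46] = 6.93 + (0.78)·(4.61/3.46)·(6.46 − (0.73)) = 6.93 + (1.03925)·(5.73) = 12.8849.

12.8849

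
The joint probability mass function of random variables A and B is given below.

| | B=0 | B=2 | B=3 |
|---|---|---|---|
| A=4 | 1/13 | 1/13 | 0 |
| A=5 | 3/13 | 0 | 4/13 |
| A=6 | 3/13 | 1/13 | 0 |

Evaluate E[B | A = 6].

P(A = 6) = 4/13.
Σ B·P over the event = 0·(3/13) + 2·(1/13) = 2/13.
E[B | A = 6] = (2/13) / (4/13) = 1/2.

1/2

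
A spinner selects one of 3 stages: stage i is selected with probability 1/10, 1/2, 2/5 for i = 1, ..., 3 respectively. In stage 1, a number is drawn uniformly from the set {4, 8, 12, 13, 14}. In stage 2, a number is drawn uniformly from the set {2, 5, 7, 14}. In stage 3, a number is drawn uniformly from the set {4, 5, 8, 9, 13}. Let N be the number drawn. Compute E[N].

E[N | stage 1] = (4+8+12+13+14)/5 = 51/5.
E[N | stage 2] = (2+5+7+14)/4 = 7.
E[N | stage 3] = (4+5+8+9+13)/5 = 39/5.
E[N] = (1/10)·(51/5) + (1/2)·(7) + (2/5)·(39/5) = 191/25.

191/25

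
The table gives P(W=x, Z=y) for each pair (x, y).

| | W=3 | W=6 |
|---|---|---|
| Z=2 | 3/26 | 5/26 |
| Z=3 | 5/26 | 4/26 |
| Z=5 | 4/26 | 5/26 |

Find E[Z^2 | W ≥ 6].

P(W ≥ 6) = 7/13.
Σ Z^2·P over the event = 4·(5/26) + 9·(4/26) + 25·(5/26) = 181/26.
E[Z^2 | W ≥ 6] = (181/26) / (7/13) = 181/14.

181/14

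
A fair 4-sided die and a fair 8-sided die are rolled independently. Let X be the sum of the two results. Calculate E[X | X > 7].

66/7

P(X > 7) = 7/16.
Σ over the event: 8·1/8 + 9·1/8 + 10·3/32 + 11·1/16 + 12·1/32 = 33/8.
E[X | X > 7] = (33/8) / (7/16) = 66/7.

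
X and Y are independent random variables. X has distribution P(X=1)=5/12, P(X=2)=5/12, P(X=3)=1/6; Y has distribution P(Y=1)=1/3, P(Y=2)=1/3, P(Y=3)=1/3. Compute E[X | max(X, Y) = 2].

P(max(X, Y) = 2) = 5/12.
Summing X·P(x,y) over outcomes with max(X, Y) = 2 gives 25/36.
E[X | max(X, Y) = 2] = (25/36) / (5/12) = 5/3.

5/3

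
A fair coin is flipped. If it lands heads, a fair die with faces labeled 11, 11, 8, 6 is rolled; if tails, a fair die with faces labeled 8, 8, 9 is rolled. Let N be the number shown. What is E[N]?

E[N | heads] = (11+11+8+6)/4 = 9.
E[N | tails] = (8+8+9)/3 = 25/3.
E[N] = (1/2)·(9) + (1/2)·(25/3) = 26/3.

26/3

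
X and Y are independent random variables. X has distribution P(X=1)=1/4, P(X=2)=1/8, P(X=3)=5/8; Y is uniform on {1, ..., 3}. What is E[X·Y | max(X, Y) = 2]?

P(max(X, Y) = 2) = 1/6.
Summing XY·P(x,y) over outcomes with max(X, Y) = 2 gives 5/12.
E[X·Y | max(X, Y) = 2] = (5/12) / (1/6) = 5/2.

5/2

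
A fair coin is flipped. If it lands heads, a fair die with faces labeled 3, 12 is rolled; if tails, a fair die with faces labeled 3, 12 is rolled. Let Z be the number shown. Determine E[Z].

15/2

E[Z | heads] = (3+12)/2 = 15/2.
E[Z | tails] = (3+12)/2 = 15/2.
E[Z] = (1/2)·(15/2) + (1/2)·(15/2) = 15/2.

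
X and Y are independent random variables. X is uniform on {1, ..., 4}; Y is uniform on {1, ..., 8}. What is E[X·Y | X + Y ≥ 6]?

P(X + Y ≥ 6) = 11/16.
Summing XY·P(x,y) over outcomes with X + Y ≥ 6 gives 325/32.
E[X·Y | X + Y ≥ 6] = (325/32) / (11/16) = 325/22.

325/22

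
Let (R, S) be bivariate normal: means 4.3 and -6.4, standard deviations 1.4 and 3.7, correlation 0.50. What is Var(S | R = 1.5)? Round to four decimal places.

The conditional variance in a bivariate normal is σ_S²(1 − ρ²), independent of x.
Var(S | R=1.5) = (3.7)²·(1 − (0.50)²) = 13.69·0.75 = 10.2675.

10.2675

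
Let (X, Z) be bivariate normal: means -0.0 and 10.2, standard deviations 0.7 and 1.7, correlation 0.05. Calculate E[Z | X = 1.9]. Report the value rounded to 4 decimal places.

10.4307

The regression of Z on X has slope ρ·σ_Z/σ_X and passes through (μ_X, μ_Z).
E[Z | X=1.9] = 10.2 + (0.05)·(1.7/0.7)·(1.9 − (-0.0)) = 10.2 + (0.12143)·(1.9) = 10.4307.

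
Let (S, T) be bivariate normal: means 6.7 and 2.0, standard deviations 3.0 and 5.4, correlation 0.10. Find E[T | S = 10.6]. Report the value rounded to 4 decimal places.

For a bivariate normal, E[T | S=x] = μ_T + ρ·(σ_T/σ_S)·(x − μ_S).
E[T | S=10.6] = 2.0 + (0.10)·(5.4/3.0)·(10.6 − (6.7)) = 2.0 + (0.18)·(3.9) = 2.7020.

2.7020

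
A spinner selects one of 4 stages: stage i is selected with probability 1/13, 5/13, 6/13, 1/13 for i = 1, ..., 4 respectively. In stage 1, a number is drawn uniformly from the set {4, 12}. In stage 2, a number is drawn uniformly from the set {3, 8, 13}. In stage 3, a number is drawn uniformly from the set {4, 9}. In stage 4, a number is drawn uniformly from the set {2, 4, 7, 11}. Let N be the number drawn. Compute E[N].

93/13

E[N | stage 1] = (4+12)/2 = 8.
E[N | stage 2] = (3+8+13)/3 = 8.
E[N | stage 3] = (4+9)/2 = 13/2.
E[N | stage 4] = (2+4+7+11)/4 = 6.
E[N] = (1/13)·(8) + (5/13)·(8) + (6/13)·(13/2) + (1/13)·(6) = 93/13.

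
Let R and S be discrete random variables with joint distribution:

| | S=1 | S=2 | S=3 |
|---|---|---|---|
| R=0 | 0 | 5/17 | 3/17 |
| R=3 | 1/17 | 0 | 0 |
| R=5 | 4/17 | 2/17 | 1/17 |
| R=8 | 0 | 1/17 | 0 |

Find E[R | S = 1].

P(S = 1) = 5/17.
Summing R·P(R=x,S=y) over the conditioning event gives 23/17.
E[R | S = 1] = (23/17) / (5/17) = 23/5.

23/5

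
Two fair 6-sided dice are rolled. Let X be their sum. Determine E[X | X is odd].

P(X is odd) = 1/2.
Σ over the event: 3·1/18 + 5·1/9 + 7·1/6 + 9·1/9 + 11·1/18 = 7/2.
E[X | X is odd] = (7/2) / (1/2) = 7.

7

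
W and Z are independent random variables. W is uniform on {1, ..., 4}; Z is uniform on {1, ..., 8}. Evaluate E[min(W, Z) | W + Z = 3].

P(W + Z = 3) = 1/16.
Summing min(W,Z)·P(x,y) over outcomes with W + Z = 3 gives 1/16.
E[min(W, Z) | W + Z = 3] = (1/16) / (1/16) = 1.

1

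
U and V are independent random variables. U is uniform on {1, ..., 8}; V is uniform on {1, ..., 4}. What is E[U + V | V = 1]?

11/2

P(V = 1) = 1/4.
Summing (U+V)·P(x,y) over outcomes with V = 1 gives 11/8.
E[U + V | V = 1] = (11/8) / (1/4) = 11/2.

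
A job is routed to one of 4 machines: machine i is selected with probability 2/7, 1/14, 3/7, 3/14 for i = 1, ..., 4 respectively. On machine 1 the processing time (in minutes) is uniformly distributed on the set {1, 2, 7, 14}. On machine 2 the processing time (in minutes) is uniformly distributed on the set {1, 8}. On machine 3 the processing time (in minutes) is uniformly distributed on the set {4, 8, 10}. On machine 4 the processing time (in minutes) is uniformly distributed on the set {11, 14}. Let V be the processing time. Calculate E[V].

55/7

E[V | machine 1] = (1+2+7+14)/4 = 6.
E[V | machine 2] = (1+8)/2 = 9/2.
E[V | machine 3] = (4+8+10)/3 = 22/3.
E[V | machine 4] = (11+14)/2 = 25/2.
By the law of total expectation,
E[V] = (2/7)·(6) + (1/14)·(9/2) + (3/7)·(22/3) + (3/14)·(25/2) = 55/7.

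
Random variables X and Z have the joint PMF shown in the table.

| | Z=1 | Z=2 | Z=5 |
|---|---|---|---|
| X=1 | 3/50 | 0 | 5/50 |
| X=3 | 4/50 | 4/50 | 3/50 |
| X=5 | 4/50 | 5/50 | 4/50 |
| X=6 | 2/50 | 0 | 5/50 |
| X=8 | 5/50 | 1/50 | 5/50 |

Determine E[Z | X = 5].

P(X = 5) = 13/50.
Σ Z·P over the event = 1·(4/50) + 2·(5/50) + 5·(4/50) = 17/25.
E[Z | X = 5] = (17/25) / (13/50) = 34/13.

34/13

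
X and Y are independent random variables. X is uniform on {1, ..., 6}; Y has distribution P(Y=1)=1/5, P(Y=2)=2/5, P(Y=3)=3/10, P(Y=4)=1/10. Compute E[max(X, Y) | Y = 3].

4

P(Y = 3) = 3/10.
Summing max(X,Y)·P(x,y) over outcomes with Y = 3 gives 6/5.
E[max(X, Y) | Y = 3] = (6/5) / (3/10) = 4.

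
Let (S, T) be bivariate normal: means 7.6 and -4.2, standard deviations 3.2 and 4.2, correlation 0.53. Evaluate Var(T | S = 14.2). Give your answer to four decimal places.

12.6849

The conditional variance in a bivariate normal is σ_T²(1 − ρ²), independent of x.
Var(T | S=14.2) = (4.2)²·(1 − (0.53)²) = 17.64·0.7191 = 12.6849.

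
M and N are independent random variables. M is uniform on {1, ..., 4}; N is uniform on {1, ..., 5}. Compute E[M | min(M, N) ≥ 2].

3

P(min(M, N) ≥ 2) = 3/5.
Summing M·P(x,y) over outcomes with min(M, N) ≥ 2 gives 9/5.
E[M | min(M, N) ≥ 2] = (9/5) / (3/5) = 3.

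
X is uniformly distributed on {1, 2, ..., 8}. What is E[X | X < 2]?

Given X < 2, X is equally likely to be any of {1}.
E[X | X < 2] = (1) / 1 = 1.

1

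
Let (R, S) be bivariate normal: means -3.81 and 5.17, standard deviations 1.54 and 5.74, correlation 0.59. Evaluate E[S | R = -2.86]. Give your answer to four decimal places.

E[S | R=x] = μ_S + ρ(σ_S/σ_R)(x − μ_R) for jointly normal variables.
E[S | R=-2.86] = 5.17 + (0.59)·(5.74/1.54)·(-2.86 − (-3.81)) = 5.17 + (2.1991)·(0.95) = 7.2591.

7.2591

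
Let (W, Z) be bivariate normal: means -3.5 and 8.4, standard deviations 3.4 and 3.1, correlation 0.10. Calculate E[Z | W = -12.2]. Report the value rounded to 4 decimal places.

7.6068

The regression of Z on W has slope ρ·σ_Z/σ_W and passes through (μ_W, μ_Z).
E[Z | W=-12.2] = 8.4 + (0.10)·(3.1/3.4)·(-12.2 − (-3.5)) = 8.4 + (0.091176)·(-8.7) = 7.6068.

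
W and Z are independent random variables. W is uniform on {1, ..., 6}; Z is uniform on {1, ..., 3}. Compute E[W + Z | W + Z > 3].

91/15

P(W + Z > 3) = 5/6.
Summing (W+Z)·P(x,y) over outcomes with W + Z > 3 gives 91/18.
E[W + Z | W + Z > 3] = (91/18) / (5/6) = 91/15.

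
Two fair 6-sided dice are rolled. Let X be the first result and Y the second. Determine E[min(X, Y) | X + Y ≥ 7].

23/7

P(X + Y ≥ 7) = 7/12.
Summing min(X,Y)·P(x,y) over outcomes with X + Y ≥ 7 gives 23/12.
E[min(X, Y) | X + Y ≥ 7] = (23/12) / (7/12) = 23/7.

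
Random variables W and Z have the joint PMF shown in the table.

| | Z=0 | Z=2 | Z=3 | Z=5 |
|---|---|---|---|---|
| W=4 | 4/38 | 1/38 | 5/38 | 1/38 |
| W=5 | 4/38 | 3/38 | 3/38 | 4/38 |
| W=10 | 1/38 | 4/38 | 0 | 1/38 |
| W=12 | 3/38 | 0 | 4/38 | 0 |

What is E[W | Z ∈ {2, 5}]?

P(Z ∈ {2, 5}) = 7/19.
Σ W·P over the event = 4·(1/38) + 4·(1/38) + 5·(3/38) + 5·(4/38) + 10·(4/38) + 10·(1/38) = 93/38.
E[W | Z ∈ {2, 5}] = (93/38) / (7/19) = 93/14.

93/14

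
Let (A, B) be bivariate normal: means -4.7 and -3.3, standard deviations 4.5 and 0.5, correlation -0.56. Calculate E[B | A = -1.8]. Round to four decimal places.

For a bivariate normal, E[B | A=x] = μ_B + ρ·(σ_B/σ_A)·(x − μ_A).
E[B | A=-1.8] = -3.3 + (-0.56)·(0.5/4.5)·(-1.8 − (-4.7)) = -3.3 + (-0.062222)·(2.9) = -3.4804.

-3.4804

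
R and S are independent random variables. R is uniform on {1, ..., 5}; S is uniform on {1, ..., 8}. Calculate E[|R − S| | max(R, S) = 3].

6/5

Outcomes with max(R, S) = 3: (1,3), (2,3), (3,1), (3,2), (3,3), each with probability 1/40.
E[|R − S| | max(R, S) = 3] = (2 + 1 + 2 + 1 + 0) / 5 = 6/5.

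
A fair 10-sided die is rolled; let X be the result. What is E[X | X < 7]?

Given X < 7, X is equally likely to be any of {1, 2, 3, 4, 5, 6}.
E[X | X < 7] = (1 + 2 + 3 + 4 + 5 + 6) / 6 = 7/2.

7/2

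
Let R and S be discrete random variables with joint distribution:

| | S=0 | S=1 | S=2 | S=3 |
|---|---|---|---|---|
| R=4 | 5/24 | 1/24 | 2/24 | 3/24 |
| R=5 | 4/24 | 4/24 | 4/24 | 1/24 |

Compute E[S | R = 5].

P(R = 5) = 13/24.
Σ S·P over the event = 0·(4/24) + 1·(4/24) + 2·(4/24) + 3·(1/24) = 5/8.
E[S | R = 5] = (5/8) / (13/24) = 15/13.

15/13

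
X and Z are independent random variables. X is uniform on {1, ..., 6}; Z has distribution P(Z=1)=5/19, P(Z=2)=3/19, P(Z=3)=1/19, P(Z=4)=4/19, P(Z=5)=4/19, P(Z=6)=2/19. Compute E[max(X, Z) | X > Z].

237/52

P(X > Z) = 26/57.
Summing max(X,Z)·P(x,y) over outcomes with X > Z gives 79/38.
E[max(X, Z) | X > Z] = (79/38) / (26/57) = 237/52.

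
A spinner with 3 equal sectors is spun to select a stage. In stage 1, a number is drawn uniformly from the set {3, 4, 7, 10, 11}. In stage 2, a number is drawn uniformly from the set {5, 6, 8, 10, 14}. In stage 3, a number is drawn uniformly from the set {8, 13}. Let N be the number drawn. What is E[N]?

87/10

E[N | stage 1] = (3+4+7+10+11)/5 = 7.
E[N | stage 2] = (5+6+8+10+14)/5 = 43/5.
E[N | stage 3] = (8+13)/2 = 21/2.
By the law of total expectation,
E[N] = (1/3)·(7) + (1/3)·(43/5) + (1/3)·(21/2) = 87/10.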